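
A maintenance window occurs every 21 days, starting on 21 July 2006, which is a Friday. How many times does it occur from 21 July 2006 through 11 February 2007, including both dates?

10

Occurrences land 21·i days after 21 July 2006 for i = 0, 1, 2, …
The window opens on the start date, so the first occurrence inside is #1 on 21 July 2006.
11 February 2007 is 205 days after the start; 205 ÷ 21 = 9 remainder 16. Last occurrence in the window: #10 on 26 January 2007.
Occurrences #1 through #10: 10 in total.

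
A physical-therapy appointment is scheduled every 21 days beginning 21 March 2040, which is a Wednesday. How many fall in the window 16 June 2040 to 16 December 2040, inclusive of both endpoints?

8

Occurrences land 21·i days after 21 March 2040 for i = 0, 1, 2, …
16 June 2040 is 87 days after the start; 87 ÷ 21 = 4 remainder 3; since the remainder is 3, round up to i = 5. First occurrence in the window: #6 on 4 July 2040 (5×21 = 105 days in).
16 December 2040 is 270 days after the start; 270 ÷ 21 = 12 remainder 18. Last occurrence in the window: #13 on 28 November 2040.
Occurrences #6 through #13: 8 in total.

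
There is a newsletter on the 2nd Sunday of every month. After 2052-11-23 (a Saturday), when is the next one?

November 2052 starts on a Friday; its first Sunday is the 3rd, so the 2nd Sunday is the 10th — 2052-11-10.
That is not after 2052-11-23, so look at December 2052.
December 2052 starts on a Sunday; its first Sunday is the 1st, so the 2nd Sunday is the 8th — 2052-12-08.

2052-12-08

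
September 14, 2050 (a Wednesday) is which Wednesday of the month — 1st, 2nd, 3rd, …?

2nd

Day 14 falls in week ⌈14/7⌉ of the month.
Days 1–7 hold the 1st Wednesday, 8–14 the 2nd, 15–21 the 3rd, 22–28 the 4th, 29–31 the 5th.
14 is in the range for the 2nd.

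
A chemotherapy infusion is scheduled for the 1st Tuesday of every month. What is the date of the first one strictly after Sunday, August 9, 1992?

September 1, 1992

August 1992 starts on a Saturday, so its 1st Tuesday is August 4, 1992 (3 days in).
That is not after August 9, 1992, so look at September 1992.
September 1992 starts on a Tuesday, so its 1st Tuesday is September 1, 1992.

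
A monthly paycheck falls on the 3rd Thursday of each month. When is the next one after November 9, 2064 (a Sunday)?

November 2064 starts on a Saturday; its first Thursday is the 6th, so the 3rd Thursday is the 20th — November 20, 2064.
November 20, 2064 is after November 9, 2064, so that is the next one.

November 20, 2064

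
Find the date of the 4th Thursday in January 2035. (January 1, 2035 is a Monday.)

January 25, 2035

January 2035 begins on a Monday, so the first Thursday is January 4 (3 days later).
The 4th Thursday is 3 weeks later: 4 + 21 = 25.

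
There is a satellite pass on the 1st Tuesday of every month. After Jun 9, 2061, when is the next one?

Jun 2061 starts on a Wednesday, so its 1st Tuesday is Jun 7, 2061 (6 days in).
That is not after Jun 9, 2061, so look at Jul 2061.
Jul 2061 starts on a Friday, so its 1st Tuesday is Jul 5, 2061 (4 days in).

Jul 5, 2061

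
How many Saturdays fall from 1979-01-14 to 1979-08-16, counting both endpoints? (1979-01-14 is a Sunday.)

1979-01-14 is a Sunday; the first Saturday on or after it is 1979-01-20 (6 days later).
From 1979-01-20 to 1979-08-16: 11 + 28 + 31 + 30 + 31 + 30 + 31 + 16 = 208 days (rest of January, February, March, April, May, June, July, August).
208 ÷ 7 = 29 full weeks with remainder 5, so 29 more Saturdays after the first → 30.

30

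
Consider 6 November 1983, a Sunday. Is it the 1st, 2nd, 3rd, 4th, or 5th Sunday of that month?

1st

Day 6 falls in week ⌈6/7⌉ of the month.
Days 1–7 hold the 1st Sunday, 8–14 the 2nd, 15–21 the 3rd, 22–28 the 4th, 29–31 the 5th.
6 is in the range for the 1st.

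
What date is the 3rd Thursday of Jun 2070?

Jun 2070 begins on a Sunday, so the first Thursday is Jun 5 (4 days later).
The 3rd Thursday is 2 weeks later: 5 + 14 = 19.

Jun 19, 2070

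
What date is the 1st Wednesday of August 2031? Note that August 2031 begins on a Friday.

August 2031 begins on a Friday, so the first Wednesday is August 6 (5 days later).

6 August 2031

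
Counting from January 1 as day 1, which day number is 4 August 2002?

216

Days in months before August: 31 + 28 + 31 + 30 + 31 + 30 + 31 = 212.
Plus 4 days into August → day 216.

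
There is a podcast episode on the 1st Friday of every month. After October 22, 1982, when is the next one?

November 5, 1982

October 1982 starts on a Friday, so its 1st Friday is October 1, 1982.
That is not after October 22, 1982, so look at November 1982.
November 1982 starts on a Monday, so its 1st Friday is November 5, 1982 (4 days in).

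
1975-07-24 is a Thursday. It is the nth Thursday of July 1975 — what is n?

4th

Day 24 falls in week ⌈24/7⌉ of the month.
Days 1–7 hold the 1st Thursday, 8–14 the 2nd, 15–21 the 3rd, 22–28 the 4th, 29–31 the 5th.
24 is in the range for the 4th.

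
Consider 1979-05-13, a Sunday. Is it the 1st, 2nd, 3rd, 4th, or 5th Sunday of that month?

2nd

Day 13 falls in week ⌈13/7⌉ of the month.
Days 1–7 hold the 1st Sunday, 8–14 the 2nd, 15–21 the 3rd, 22–28 the 4th, 29–31 the 5th.
13 is in the range for the 2nd.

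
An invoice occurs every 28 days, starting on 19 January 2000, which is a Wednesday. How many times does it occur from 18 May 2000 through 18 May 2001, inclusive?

Occurrences land 28·i days after 19 January 2000 for i = 0, 1, 2, …
18 May 2000 is 120 days after the start; 120 ÷ 28 = 4 remainder 8; since the remainder is 8, round up to i = 5. First occurrence in the window: #6 on 7 June 2000 (5×28 = 140 days in).
18 May 2001 is 485 days after the start; 485 ÷ 28 = 17 remainder 9. Last occurrence in the window: #18 on 9 May 2001.
Occurrences #6 through #18: 13 in total.

13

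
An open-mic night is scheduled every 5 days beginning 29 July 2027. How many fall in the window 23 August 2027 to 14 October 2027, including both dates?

Occurrences land 5·i days after 29 July 2027 for i = 0, 1, 2, …
23 August 2027 is 25 days after the start; 25 ÷ 5 = 5 remainder 0. First occurrence in the window: #6 on 23 August 2027 (5×5 = 25 days in).
14 October 2027 is 77 days after the start; 77 ÷ 5 = 15 remainder 2. Last occurrence in the window: #16 on 12 October 2027.
Occurrences #6 through #16: 11 in total.

11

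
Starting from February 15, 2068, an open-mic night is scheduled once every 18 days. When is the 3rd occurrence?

The 3rd occurrence is 2 intervals after the first: 2 × 18 = 36 days after February 15, 2068.
February has 29 days — 14 days to the end of February leaves 22.
22 days into March → March 22, 2068.

March 22, 2068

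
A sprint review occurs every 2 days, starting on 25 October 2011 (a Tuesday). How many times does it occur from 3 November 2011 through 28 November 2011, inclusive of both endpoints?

Occurrences land 2·i days after 25 October 2011 for i = 0, 1, 2, …
3 November 2011 is 9 days after the start; 9 ÷ 2 = 4 remainder 1; since the remainder is 1, round up to i = 5. First occurrence in the window: #6 on 4 November 2011 (5×2 = 10 days in).
28 November 2011 is 34 days after the start; 34 ÷ 2 = 17 remainder 0. Last occurrence in the window: #18 on 28 November 2011.
Occurrences #6 through #18: 13 in total.

13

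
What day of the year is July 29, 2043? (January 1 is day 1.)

210

Days in months before July: 31 + 28 + 31 + 30 + 31 + 30 = 181.
Plus 29 days into July → day 210.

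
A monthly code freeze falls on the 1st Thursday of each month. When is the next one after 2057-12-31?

2058-01-03

December 2057 starts on a Saturday, so its 1st Thursday is 2057-12-06 (5 days in).
That is not after 2057-12-31, so look at January 2058.
January 2058 starts on a Tuesday, so its 1st Thursday is 2058-01-03 (2 days in).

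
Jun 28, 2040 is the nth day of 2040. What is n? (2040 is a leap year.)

Days in months before Jun: 31 + 29 + 31 + 30 + 31 = 152.
Plus 28 days into Jun → day 180.

180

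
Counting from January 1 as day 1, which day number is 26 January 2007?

Plus 26 days into January → day 26.

26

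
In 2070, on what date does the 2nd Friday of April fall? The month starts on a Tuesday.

April 2070 begins on a Tuesday, so the first Friday is April 4 (3 days later).
The 2nd Friday is 1 weeks later: 4 + 7 = 11.

2070-04-11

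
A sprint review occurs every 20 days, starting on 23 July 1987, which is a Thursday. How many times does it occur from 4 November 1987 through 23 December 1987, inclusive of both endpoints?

Occurrences land 20·i days after 23 July 1987 for i = 0, 1, 2, …
4 November 1987 is 104 days after the start; 104 ÷ 20 = 5 remainder 4; since the remainder is 4, round up to i = 6. First occurrence in the window: #7 on 20 November 1987 (6×20 = 120 days in).
23 December 1987 is 153 days after the start; 153 ÷ 20 = 7 remainder 13. Last occurrence in the window: #8 on 10 December 1987.
Occurrences #7 through #8: 2 in total.

2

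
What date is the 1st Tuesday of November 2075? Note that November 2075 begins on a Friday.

November 2075 begins on a Friday, so the first Tuesday is November 5 (4 days later).

2075-11-05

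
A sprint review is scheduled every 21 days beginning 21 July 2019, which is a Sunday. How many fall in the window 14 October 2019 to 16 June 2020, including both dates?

11

Occurrences land 21·i days after 21 July 2019 for i = 0, 1, 2, …
14 October 2019 is 85 days after the start; 85 ÷ 21 = 4 remainder 1; since the remainder is 1, round up to i = 5. First occurrence in the window: #6 on 3 November 2019 (5×21 = 105 days in).
16 June 2020 is 331 days after the start; 331 ÷ 21 = 15 remainder 16. Last occurrence in the window: #16 on 31 May 2020.
Occurrences #6 through #16: 11 in total.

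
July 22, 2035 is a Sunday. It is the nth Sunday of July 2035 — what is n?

4th

Day 22 falls in week ⌈22/7⌉ of the month.
Days 1–7 hold the 1st Sunday, 8–14 the 2nd, 15–21 the 3rd, 22–28 the 4th, 29–31 the 5th.
22 is in the range for the 4th.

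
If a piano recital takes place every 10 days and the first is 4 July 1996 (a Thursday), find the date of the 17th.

The 17th occurrence is 16 intervals after the first: 16 × 10 = 160 days after 4 July 1996.
July has 31 days — 27 days to the end of July leaves 133.
August has 31 days (102 left).
September has 30 days (72 left).
October has 31 days (41 left).
November has 30 days (11 left).
11 days into December → 11 December 1996.

11 December 1996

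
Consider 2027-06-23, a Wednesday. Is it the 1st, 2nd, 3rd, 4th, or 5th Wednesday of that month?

Day 23 falls in week ⌈23/7⌉ of the month.
Days 1–7 hold the 1st Wednesday, 8–14 the 2nd, 15–21 the 3rd, 22–28 the 4th, 29–31 the 5th.
23 is in the range for the 4th.

4th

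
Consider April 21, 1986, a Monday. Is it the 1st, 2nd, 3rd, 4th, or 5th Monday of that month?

Day 21 falls in week ⌈21/7⌉ of the month.
Days 1–7 hold the 1st Monday, 8–14 the 2nd, 15–21 the 3rd, 22–28 the 4th, 29–31 the 5th.
21 is in the range for the 3rd.

3rd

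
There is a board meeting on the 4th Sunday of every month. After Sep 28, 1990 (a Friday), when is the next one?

Oct 28, 1990

Sep 1990 starts on a Saturday; its first Sunday is the 2nd, so the 4th Sunday is the 23rd — Sep 23, 1990.
That is not after Sep 28, 1990, so look at Oct 1990.
Oct 1990 starts on a Monday; its first Sunday is the 7th, so the 4th Sunday is the 28th — Oct 28, 1990.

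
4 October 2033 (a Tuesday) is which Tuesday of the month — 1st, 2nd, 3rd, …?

1st

Day 4 falls in week ⌈4/7⌉ of the month.
Days 1–7 hold the 1st Tuesday, 8–14 the 2nd, 15–21 the 3rd, 22–28 the 4th, 29–31 the 5th.
4 is in the range for the 1st.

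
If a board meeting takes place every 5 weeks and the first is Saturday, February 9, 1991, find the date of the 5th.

The 5th occurrence is 4 intervals after the first: 4 × 35 = 140 days after February 9, 1991.
February has 28 days — 19 days to the end of February leaves 121.
March has 31 days (90 left).
April has 30 days (60 left).
May has 31 days (29 left).
29 days into June → June 29, 1991.

June 29, 1991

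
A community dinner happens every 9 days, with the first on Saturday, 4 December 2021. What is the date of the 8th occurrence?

5 February 2022

The 8th occurrence is 7 intervals after the first: 7 × 9 = 63 days after 4 December 2021.
December has 31 days — 27 days to the end of December leaves 36.
January has 31 days (5 left).
5 days into February → 5 February 2022.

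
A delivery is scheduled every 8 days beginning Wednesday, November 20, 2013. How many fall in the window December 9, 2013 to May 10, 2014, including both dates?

19

Occurrences land 8·i days after November 20, 2013 for i = 0, 1, 2, …
December 9, 2013 is 19 days after the start; 19 ÷ 8 = 2 remainder 3; since the remainder is 3, round up to i = 3. First occurrence in the window: #4 on December 14, 2013 (3×8 = 24 days in).
May 10, 2014 is 171 days after the start; 171 ÷ 8 = 21 remainder 3. Last occurrence in the window: #22 on May 7, 2014.
Occurrences #4 through #22: 19 in total.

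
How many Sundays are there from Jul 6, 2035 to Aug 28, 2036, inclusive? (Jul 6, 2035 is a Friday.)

Jul 6, 2035 is a Friday; the first Sunday on or after it is Jul 8, 2035 (2 days later).
From Jul 8, 2035 to Aug 28, 2036: 176 + 241 = 417 days (rest of 2035, to Aug 28, 2036 in 2036).
417 ÷ 7 = 59 full weeks with remainder 4, so 59 more Sundays after the first → 60.

60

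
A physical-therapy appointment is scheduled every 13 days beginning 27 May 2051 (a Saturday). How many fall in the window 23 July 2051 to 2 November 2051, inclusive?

Occurrences land 13·i days after 27 May 2051 for i = 0, 1, 2, …
23 July 2051 is 57 days after the start; 57 ÷ 13 = 4 remainder 5; since the remainder is 5, round up to i = 5. First occurrence in the window: #6 on 31 July 2051 (5×13 = 65 days in).
2 November 2051 is 159 days after the start; 159 ÷ 13 = 12 remainder 3. Last occurrence in the window: #13 on 30 October 2051.
Occurrences #6 through #13: 8 in total.

8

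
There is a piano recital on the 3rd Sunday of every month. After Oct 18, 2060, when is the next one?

Nov 21, 2060

Oct 2060 starts on a Friday; its first Sunday is the 3rd, so the 3rd Sunday is the 17th — Oct 17, 2060.
That is not after Oct 18, 2060, so look at Nov 2060.
Nov 2060 starts on a Monday; its first Sunday is the 7th, so the 3rd Sunday is the 21st — Nov 21, 2060.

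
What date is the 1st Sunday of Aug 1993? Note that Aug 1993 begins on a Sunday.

Aug 1, 1993

Aug 1993 begins on a Sunday, so the first Sunday is Aug 1.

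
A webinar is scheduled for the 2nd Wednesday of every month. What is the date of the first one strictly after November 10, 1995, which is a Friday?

November 1995 starts on a Wednesday; its first Wednesday is the 1st, so the 2nd Wednesday is the 8th — November 8, 1995.
That is not after November 10, 1995, so look at December 1995.
December 1995 starts on a Friday; its first Wednesday is the 6th, so the 2nd Wednesday is the 13th — December 13, 1995.

December 13, 1995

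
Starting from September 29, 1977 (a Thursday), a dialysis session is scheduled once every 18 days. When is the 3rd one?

The 3rd occurrence is 2 intervals after the first: 2 × 18 = 36 days after September 29, 1977.
September has 30 days — 1 day to the end of September leaves 35.
October has 31 days (4 left).
4 days into November → November 4, 1977.

November 4, 1977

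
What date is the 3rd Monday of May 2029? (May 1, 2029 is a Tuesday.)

May 21, 2029

May 2029 begins on a Tuesday, so the first Monday is May 7 (6 days later).
The 3rd Monday is 2 weeks later: 7 + 14 = 21.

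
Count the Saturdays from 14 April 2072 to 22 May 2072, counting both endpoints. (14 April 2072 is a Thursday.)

6

14 April 2072 is a Thursday; the first Saturday on or after it is 16 April 2072 (2 days later).
From 16 April 2072 to 22 May 2072: 14 + 22 = 36 days (rest of April, May).
36 ÷ 7 = 5 full weeks with remainder 1, so 5 more Saturdays after the first → 6.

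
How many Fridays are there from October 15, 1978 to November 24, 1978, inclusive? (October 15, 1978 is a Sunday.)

6

October 15, 1978 is a Sunday; the first Friday on or after it is October 20, 1978 (5 days later).
From October 20, 1978 to November 24, 1978: 11 + 24 = 35 days (rest of October, November).
35 ÷ 7 = 5 full weeks with remainder 0, so 5 more Fridays after the first → 6.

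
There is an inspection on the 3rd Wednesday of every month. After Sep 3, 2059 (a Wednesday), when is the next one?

Sep 2059 starts on a Monday; its first Wednesday is the 3rd, so the 3rd Wednesday is the 17th — Sep 17, 2059.
Sep 17, 2059 is after Sep 3, 2059, so that is the next one.

Sep 17, 2059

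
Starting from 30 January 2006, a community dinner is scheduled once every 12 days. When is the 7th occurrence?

The 7th occurrence is 6 intervals after the first: 6 × 12 = 72 days after 30 January 2006.
January has 31 days — 1 day to the end of January leaves 71.
February has 28 days (43 left).
March has 31 days (12 left).
12 days into April → 12 April 2006.

12 April 2006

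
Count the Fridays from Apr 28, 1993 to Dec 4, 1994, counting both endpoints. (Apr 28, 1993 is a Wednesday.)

84

Apr 28, 1993 is a Wednesday; the first Friday on or after it is Apr 30, 1993 (2 days later).
From Apr 30, 1993 to Dec 4, 1994: 245 + 338 = 583 days (rest of 1993, to Dec 4, 1994 in 1994).
583 ÷ 7 = 83 full weeks with remainder 2, so 83 more Fridays after the first → 84.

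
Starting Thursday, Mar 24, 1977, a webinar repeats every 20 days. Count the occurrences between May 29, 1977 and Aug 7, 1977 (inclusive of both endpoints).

3

Occurrences land 20·i days after Mar 24, 1977 for i = 0, 1, 2, …
May 29, 1977 is 66 days after the start; 66 ÷ 20 = 3 remainder 6; since the remainder is 6, round up to i = 4. First occurrence in the window: #5 on Jun 12, 1977 (4×20 = 80 days in).
Aug 7, 1977 is 136 days after the start; 136 ÷ 20 = 6 remainder 16. Last occurrence in the window: #7 on Jul 22, 1977.
Occurrences #5 through #7: 3 in total.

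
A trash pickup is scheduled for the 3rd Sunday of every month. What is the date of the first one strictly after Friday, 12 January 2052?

January 2052 starts on a Monday; its first Sunday is the 7th, so the 3rd Sunday is the 21st — 21 January 2052.
21 January 2052 is after 12 January 2052, so that is the next one.

21 January 2052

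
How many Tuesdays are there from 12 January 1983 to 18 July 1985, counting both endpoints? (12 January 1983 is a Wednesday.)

131

12 January 1983 is a Wednesday; the first Tuesday on or after it is 18 January 1983 (6 days later).
From 18 January 1983 to 18 July 1985: 347 + 366 + 199 = 912 days (rest of 1983, 1984, to 18 July 1985 in 1985).
912 ÷ 7 = 130 full weeks with remainder 2, so 130 more Tuesdays after the first → 131.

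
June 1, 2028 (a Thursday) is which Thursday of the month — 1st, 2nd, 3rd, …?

Day 1 falls in week ⌈1/7⌉ of the month.
Days 1–7 hold the 1st Thursday, 8–14 the 2nd, 15–21 the 3rd, 22–28 the 4th, 29–31 the 5th.
1 is in the range for the 1st.

1st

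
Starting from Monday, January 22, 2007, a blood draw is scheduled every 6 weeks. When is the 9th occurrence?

The 9th occurrence is 8 intervals after the first: 8 × 42 = 336 days after January 22, 2007.
January has 31 days — 9 days to the end of January leaves 327.
February has 28 days (299 left).
March has 31 days (268 left).
April has 30 days (238 left).
May has 31 days (207 left).
June has 30 days (177 left).
July has 31 days (146 left).
August has 31 days (115 left).
September has 30 days (85 left).
October has 31 days (54 left).
November has 30 days (24 left).
24 days into December → December 24, 2007.

December 24, 2007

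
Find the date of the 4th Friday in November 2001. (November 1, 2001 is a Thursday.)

2001-11-23

November 2001 begins on a Thursday, so the first Friday is November 2 (1 day later).
The 4th Friday is 3 weeks later: 2 + 21 = 23.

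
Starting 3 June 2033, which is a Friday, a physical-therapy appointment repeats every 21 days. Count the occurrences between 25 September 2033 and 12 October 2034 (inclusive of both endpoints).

Occurrences land 21·i days after 3 June 2033 for i = 0, 1, 2, …
25 September 2033 is 114 days after the start; 114 ÷ 21 = 5 remainder 9; since the remainder is 9, round up to i = 6. First occurrence in the window: #7 on 7 October 2033 (6×21 = 126 days in).
12 October 2034 is 496 days after the start; 496 ÷ 21 = 23 remainder 13. Last occurrence in the window: #24 on 29 September 2034.
Occurrences #7 through #24: 18 in total.

18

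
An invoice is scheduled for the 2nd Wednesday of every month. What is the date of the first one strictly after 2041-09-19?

September 2041 starts on a Sunday; its first Wednesday is the 4th, so the 2nd Wednesday is the 11th — 2041-09-11.
That is not after 2041-09-19, so look at October 2041.
October 2041 starts on a Tuesday; its first Wednesday is the 2nd, so the 2nd Wednesday is the 9th — 2041-10-09.

2041-10-09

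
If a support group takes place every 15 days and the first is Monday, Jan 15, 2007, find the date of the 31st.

Apr 9, 2008

The 31st occurrence is 30 intervals after the first: 30 × 15 = 450 days after Jan 15, 2007.
Jan has 31 days — 16 days to the end of Jan leaves 434.
From end of Jan to end of 2007 is 334 days (100 left).
Jan has 31 days (69 left).
Feb has 29 days (40 left).
Mar has 31 days (9 left).
9 days into Apr → Apr 9, 2008.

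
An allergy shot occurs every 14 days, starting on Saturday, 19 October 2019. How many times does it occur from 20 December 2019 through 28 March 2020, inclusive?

7

Occurrences land 14·i days after 19 October 2019 for i = 0, 1, 2, …
20 December 2019 is 62 days after the start; 62 ÷ 14 = 4 remainder 6; since the remainder is 6, round up to i = 5. First occurrence in the window: #6 on 28 December 2019 (5×14 = 70 days in).
28 March 2020 is 161 days after the start; 161 ÷ 14 = 11 remainder 7. Last occurrence in the window: #12 on 21 March 2020.
Occurrences #6 through #12: 7 in total.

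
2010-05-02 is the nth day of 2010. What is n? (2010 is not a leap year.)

122

Days in months before May: 31 + 28 + 31 + 30 = 120.
Plus 2 days into May → day 122.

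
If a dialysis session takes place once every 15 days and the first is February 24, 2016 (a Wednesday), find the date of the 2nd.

March 10, 2016

The 2nd occurrence is 1 interval after the first: 1 × 15 = 15 days after February 24, 2016.
February has 29 days — 5 days to the end of February leaves 10.
10 days into March → March 10, 2016.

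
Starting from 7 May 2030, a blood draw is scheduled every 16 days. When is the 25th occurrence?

26 May 2031

The 25th occurrence is 24 intervals after the first: 24 × 16 = 384 days after 7 May 2030.
May has 31 days — 24 days to the end of May leaves 360.
June has 30 days (330 left).
July has 31 days (299 left).
August has 31 days (268 left).
September has 30 days (238 left).
October has 31 days (207 left).
November has 30 days (177 left).
December has 31 days (146 left).
January has 31 days (115 left).
February has 28 days (87 left).
March has 31 days (56 left).
April has 30 days (26 left).
26 days into May → 26 May 2031.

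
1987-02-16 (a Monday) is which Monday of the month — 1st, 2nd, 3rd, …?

3rd

Day 16 falls in week ⌈16/7⌉ of the month.
Days 1–7 hold the 1st Monday, 8–14 the 2nd, 15–21 the 3rd, 22–28 the 4th, 29–31 the 5th.
16 is in the range for the 3rd.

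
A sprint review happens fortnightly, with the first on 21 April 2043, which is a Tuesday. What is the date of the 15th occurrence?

3 November 2043

The 15th occurrence is 14 intervals after the first: 14 × 14 = 196 days after 21 April 2043.
April has 30 days — 9 days to the end of April leaves 187.
May has 31 days (156 left).
June has 30 days (126 left).
July has 31 days (95 left).
August has 31 days (64 left).
September has 30 days (34 left).
October has 31 days (3 left).
3 days into November → 3 November 2043.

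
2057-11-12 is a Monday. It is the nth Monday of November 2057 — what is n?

Day 12 falls in week ⌈12/7⌉ of the month.
Days 1–7 hold the 1st Monday, 8–14 the 2nd, 15–21 the 3rd, 22–28 the 4th, 29–31 the 5th.
12 is in the range for the 2nd.

2nd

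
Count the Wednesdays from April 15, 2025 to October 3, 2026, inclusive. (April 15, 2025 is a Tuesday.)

77

April 15, 2025 is a Tuesday; the first Wednesday on or after it is April 16, 2025 (1 day later).
From April 16, 2025 to October 3, 2026: 259 + 276 = 535 days (rest of 2025, to October 3, 2026 in 2026).
535 ÷ 7 = 76 full weeks with remainder 3, so 76 more Wednesdays after the first → 77.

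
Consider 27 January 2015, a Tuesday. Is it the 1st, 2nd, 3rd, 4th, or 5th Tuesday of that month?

4th

Day 27 falls in week ⌈27/7⌉ of the month.
Days 1–7 hold the 1st Tuesday, 8–14 the 2nd, 15–21 the 3rd, 22–28 the 4th, 29–31 the 5th.
27 is in the range for the 4th.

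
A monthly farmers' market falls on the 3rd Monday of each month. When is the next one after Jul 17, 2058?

Jul 2058 starts on a Monday; its first Monday is the 1st, so the 3rd Monday is the 15th — Jul 15, 2058.
That is not after Jul 17, 2058, so look at Aug 2058.
Aug 2058 starts on a Thursday; its first Monday is the 5th, so the 3rd Monday is the 19th — Aug 19, 2058.

Aug 19, 2058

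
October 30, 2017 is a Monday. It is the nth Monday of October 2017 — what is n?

5th

Day 30 falls in week ⌈30/7⌉ of the month.
Days 1–7 hold the 1st Monday, 8–14 the 2nd, 15–21 the 3rd, 22–28 the 4th, 29–31 the 5th.
30 is in the range for the 5th.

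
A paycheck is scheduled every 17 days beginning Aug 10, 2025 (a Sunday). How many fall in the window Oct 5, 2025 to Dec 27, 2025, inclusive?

5

Occurrences land 17·i days after Aug 10, 2025 for i = 0, 1, 2, …
Oct 5, 2025 is 56 days after the start; 56 ÷ 17 = 3 remainder 5; since the remainder is 5, round up to i = 4. First occurrence in the window: #5 on Oct 17, 2025 (4×17 = 68 days in).
Dec 27, 2025 is 139 days after the start; 139 ÷ 17 = 8 remainder 3. Last occurrence in the window: #9 on Dec 24, 2025.
Occurrences #5 through #9: 5 in total.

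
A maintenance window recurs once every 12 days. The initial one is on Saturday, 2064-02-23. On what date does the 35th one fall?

The 35th occurrence is 34 intervals after the first: 34 × 12 = 408 days after 2064-02-23.
February has 29 days — 6 days to the end of February leaves 402.
From end of February to end of 2064 is 306 days (96 left).
January has 31 days (65 left).
February has 28 days (37 left).
March has 31 days (6 left).
6 days into April → 2065-04-06.

2065-04-06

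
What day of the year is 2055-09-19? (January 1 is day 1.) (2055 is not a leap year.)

Days in months before September: 31 + 28 + 31 + 30 + 31 + 30 + 31 + 31 = 243.
Plus 19 days into September → day 262.

262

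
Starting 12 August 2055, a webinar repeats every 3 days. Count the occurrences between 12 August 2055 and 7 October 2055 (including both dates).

19

Occurrences land 3·i days after 12 August 2055 for i = 0, 1, 2, …
The window opens on the start date, so the first occurrence inside is #1 on 12 August 2055.
7 October 2055 is 56 days after the start; 56 ÷ 3 = 18 remainder 2. Last occurrence in the window: #19 on 5 October 2055.
Occurrences #1 through #19: 19 in total.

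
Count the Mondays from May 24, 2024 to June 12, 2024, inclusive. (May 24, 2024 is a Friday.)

May 24, 2024 is a Friday; the first Monday on or after it is May 27, 2024 (3 days later).
From May 27, 2024 to June 12, 2024: 4 + 12 = 16 days (rest of May, June).
16 ÷ 7 = 2 full weeks with remainder 2, so 2 more Mondays after the first → 3.

3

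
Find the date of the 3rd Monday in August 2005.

August 2005 begins on a Monday, so the first Monday is August 1.
The 3rd Monday is 2 weeks later: 1 + 14 = 15.

2005-08-15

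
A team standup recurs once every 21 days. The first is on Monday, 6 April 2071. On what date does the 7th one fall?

10 August 2071

The 7th occurrence is 6 intervals after the first: 6 × 21 = 126 days after 6 April 2071.
April has 30 days — 24 days to the end of April leaves 102.
May has 31 days (71 left).
June has 30 days (41 left).
July has 31 days (10 left).
10 days into August → 10 August 2071.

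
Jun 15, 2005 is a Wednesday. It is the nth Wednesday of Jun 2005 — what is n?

3rd

Day 15 falls in week ⌈15/7⌉ of the month.
Days 1–7 hold the 1st Wednesday, 8–14 the 2nd, 15–21 the 3rd, 22–28 the 4th, 29–31 the 5th.
15 is in the range for the 3rd.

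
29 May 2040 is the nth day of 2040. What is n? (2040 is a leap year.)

150

Days in months before May: 31 + 29 + 31 + 30 = 121.
Plus 29 days into May → day 150.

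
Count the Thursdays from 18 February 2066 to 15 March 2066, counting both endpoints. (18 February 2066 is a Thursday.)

18 February 2066 is a Thursday; the first Thursday on or after it is 18 February 2066.
From 18 February 2066 to 15 March 2066: 10 + 15 = 25 days (rest of February, March).
25 ÷ 7 = 3 full weeks with remainder 4, so 3 more Thursdays after the first → 4.

4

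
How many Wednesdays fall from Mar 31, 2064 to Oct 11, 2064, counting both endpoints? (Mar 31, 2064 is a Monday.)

28

Mar 31, 2064 is a Monday; the first Wednesday on or after it is Apr 2, 2064 (2 days later).
From Apr 2, 2064 to Oct 11, 2064: 28 + 31 + 30 + 31 + 31 + 30 + 11 = 192 days (rest of Apr, May, Jun, Jul, Aug, Sep, Oct).
192 ÷ 7 = 27 full weeks with remainder 3, so 27 more Wednesdays after the first → 28.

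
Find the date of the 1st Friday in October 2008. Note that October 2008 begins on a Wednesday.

October 2008 begins on a Wednesday, so the first Friday is October 3 (2 days later).

2008-10-03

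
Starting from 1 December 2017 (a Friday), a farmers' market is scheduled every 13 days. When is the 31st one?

The 31st occurrence is 30 intervals after the first: 30 × 13 = 390 days after 1 December 2017.
December has 31 days — 30 days to the end of December leaves 360.
January has 31 days (329 left).
February has 28 days (301 left).
March has 31 days (270 left).
April has 30 days (240 left).
May has 31 days (209 left).
June has 30 days (179 left).
July has 31 days (148 left).
August has 31 days (117 left).
September has 30 days (87 left).
October has 31 days (56 left).
November has 30 days (26 left).
26 days into December → 26 December 2018.

26 December 2018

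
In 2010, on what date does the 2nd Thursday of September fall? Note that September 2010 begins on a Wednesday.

September 2010 begins on a Wednesday, so the first Thursday is September 2 (1 day later).
The 2nd Thursday is 1 weeks later: 2 + 7 = 9.

September 9, 2010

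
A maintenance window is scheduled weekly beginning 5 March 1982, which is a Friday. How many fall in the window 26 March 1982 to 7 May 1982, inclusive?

7

Occurrences land 7·i days after 5 March 1982 for i = 0, 1, 2, …
26 March 1982 is 21 days after the start; 21 ÷ 7 = 3 remainder 0. First occurrence in the window: #4 on 26 March 1982 (3×7 = 21 days in).
7 May 1982 is 63 days after the start; 63 ÷ 7 = 9 remainder 0. Last occurrence in the window: #10 on 7 May 1982.
Occurrences #4 through #10: 7 in total.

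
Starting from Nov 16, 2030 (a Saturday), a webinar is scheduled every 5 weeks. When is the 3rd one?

Jan 25, 2031

The 3rd occurrence is 2 intervals after the first: 2 × 35 = 70 days after Nov 16, 2030.
Nov has 30 days — 14 days to the end of Nov leaves 56.
Dec has 31 days (25 left).
25 days into Jan → Jan 25, 2031.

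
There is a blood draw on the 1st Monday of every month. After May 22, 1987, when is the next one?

Jun 1, 1987

May 1987 starts on a Friday, so its 1st Monday is May 4, 1987 (3 days in).
That is not after May 22, 1987, so look at Jun 1987.
Jun 1987 starts on a Monday, so its 1st Monday is Jun 1, 1987.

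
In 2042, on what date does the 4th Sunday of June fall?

June 2042 begins on a Sunday, so the first Sunday is June 1.
The 4th Sunday is 3 weeks later: 1 + 21 = 22.

2042-06-22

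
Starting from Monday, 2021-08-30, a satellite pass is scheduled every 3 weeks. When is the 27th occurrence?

2023-02-27

The 27th occurrence is 26 intervals after the first: 26 × 21 = 546 days after 2021-08-30.
August has 31 days — 1 day to the end of August leaves 545.
From end of August to end of 2021 is 122 days (423 left).
2022 has 365 days (58 left).
January has 31 days (27 left).
27 days into February → 2023-02-27.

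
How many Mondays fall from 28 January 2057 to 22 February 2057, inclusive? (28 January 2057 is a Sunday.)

4

28 January 2057 is a Sunday; the first Monday on or after it is 29 January 2057 (1 day later).
From 29 January 2057 to 22 February 2057: 2 + 22 = 24 days (rest of January, February).
24 ÷ 7 = 3 full weeks with remainder 3, so 3 more Mondays after the first → 4.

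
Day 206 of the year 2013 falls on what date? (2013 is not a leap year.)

July 25, 2013

January has 31 days (206 − 31 = 175 remain).
February has 28 days (175 − 28 = 147 remain).
March has 31 days (147 − 31 = 116 remain).
April has 30 days (116 − 30 = 86 remain).
May has 31 days (86 − 31 = 55 remain).
June has 30 days (55 − 30 = 25 remain).
25 into July → July 25.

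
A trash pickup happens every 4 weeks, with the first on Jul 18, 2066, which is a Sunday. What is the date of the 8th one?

The 8th occurrence is 7 intervals after the first: 7 × 28 = 196 days after Jul 18, 2066.
Jul has 31 days — 13 days to the end of Jul leaves 183.
Aug has 31 days (152 left).
Sep has 30 days (122 left).
Oct has 31 days (91 left).
Nov has 30 days (61 left).
Dec has 31 days (30 left).
30 days into Jan → Jan 30, 2067.

Jan 30, 2067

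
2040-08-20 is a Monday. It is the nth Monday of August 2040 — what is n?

Day 20 falls in week ⌈20/7⌉ of the month.
Days 1–7 hold the 1st Monday, 8–14 the 2nd, 15–21 the 3rd, 22–28 the 4th, 29–31 the 5th.
20 is in the range for the 3rd.

3rd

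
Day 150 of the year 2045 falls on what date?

May 30, 2045

Jan has 31 days (150 − 31 = 119 remain).
Feb has 28 days (119 − 28 = 91 remain).
Mar has 31 days (91 − 31 = 60 remain).
Apr has 30 days (60 − 30 = 30 remain).
30 into May → May 30.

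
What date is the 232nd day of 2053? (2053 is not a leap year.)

August 20, 2053

January has 31 days (232 − 31 = 201 remain).
February has 28 days (201 − 28 = 173 remain).
March has 31 days (173 − 31 = 142 remain).
April has 30 days (142 − 30 = 112 remain).
May has 31 days (112 − 31 = 81 remain).
June has 30 days (81 − 30 = 51 remain).
July has 31 days (51 − 31 = 20 remain).
20 into August → August 20.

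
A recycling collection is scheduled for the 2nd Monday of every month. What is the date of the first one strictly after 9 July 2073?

10 July 2073

July 2073 starts on a Saturday; its first Monday is the 3rd, so the 2nd Monday is the 10th — 10 July 2073.
10 July 2073 is after 9 July 2073, so that is the next one.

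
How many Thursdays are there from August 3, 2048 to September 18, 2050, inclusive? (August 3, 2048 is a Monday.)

August 3, 2048 is a Monday; the first Thursday on or after it is August 6, 2048 (3 days later).
From August 6, 2048 to September 18, 2050: 147 + 365 + 261 = 773 days (rest of 2048, 2049, to September 18, 2050 in 2050).
773 ÷ 7 = 110 full weeks with remainder 3, so 110 more Thursdays after the first → 111.

111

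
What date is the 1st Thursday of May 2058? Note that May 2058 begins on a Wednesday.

May 2058 begins on a Wednesday, so the first Thursday is May 2 (1 day later).

May 2, 2058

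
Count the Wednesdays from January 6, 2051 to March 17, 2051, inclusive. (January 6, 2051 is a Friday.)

January 6, 2051 is a Friday; the first Wednesday on or after it is January 11, 2051 (5 days later).
From January 11, 2051 to March 17, 2051: 20 + 28 + 17 = 65 days (rest of January, February, March).
65 ÷ 7 = 9 full weeks with remainder 2, so 9 more Wednesdays after the first → 10.

10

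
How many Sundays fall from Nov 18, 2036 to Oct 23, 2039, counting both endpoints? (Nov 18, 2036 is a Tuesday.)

153

Nov 18, 2036 is a Tuesday; the first Sunday on or after it is Nov 23, 2036 (5 days later).
From Nov 23, 2036 to Oct 23, 2039: 38 + 365 + 365 + 296 = 1064 days (rest of 2036, 2037, 2038, to Oct 23, 2039 in 2039).
1064 ÷ 7 = 152 full weeks with remainder 0, so 152 more Sundays after the first → 153.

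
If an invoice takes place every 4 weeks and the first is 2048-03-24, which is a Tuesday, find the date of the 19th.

The 19th occurrence is 18 intervals after the first: 18 × 28 = 504 days after 2048-03-24.
March has 31 days — 7 days to the end of March leaves 497.
From end of March to end of 2048 is 275 days (222 left).
January has 31 days (191 left).
February has 28 days (163 left).
March has 31 days (132 left).
April has 30 days (102 left).
May has 31 days (71 left).
June has 30 days (41 left).
July has 31 days (10 left).
10 days into August → 2049-08-10.

2049-08-10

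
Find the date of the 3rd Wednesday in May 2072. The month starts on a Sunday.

2072-05-18

May 2072 begins on a Sunday, so the first Wednesday is May 4 (3 days later).
The 3rd Wednesday is 2 weeks later: 4 + 14 = 18.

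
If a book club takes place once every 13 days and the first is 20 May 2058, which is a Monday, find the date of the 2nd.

2 June 2058

The 2nd occurrence is 1 interval after the first: 1 × 13 = 13 days after 20 May 2058.
May has 31 days — 11 days to the end of May leaves 2.
2 days into June → 2 June 2058.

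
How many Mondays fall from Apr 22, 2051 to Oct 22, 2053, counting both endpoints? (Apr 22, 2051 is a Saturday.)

131

Apr 22, 2051 is a Saturday; the first Monday on or after it is Apr 24, 2051 (2 days later).
From Apr 24, 2051 to Oct 22, 2053: 251 + 366 + 295 = 912 days (rest of 2051, 2052, to Oct 22, 2053 in 2053).
912 ÷ 7 = 130 full weeks with remainder 2, so 130 more Mondays after the first → 131.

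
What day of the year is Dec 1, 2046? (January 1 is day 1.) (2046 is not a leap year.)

Days in months before Dec: 31 + 28 + 31 + 30 + 31 + 30 + 31 + 31 + 30 + 31 + 30 = 334.
Plus 1 day into Dec → day 335.

335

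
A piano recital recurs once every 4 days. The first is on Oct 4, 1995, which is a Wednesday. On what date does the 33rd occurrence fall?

The 33rd occurrence is 32 intervals after the first: 32 × 4 = 128 days after Oct 4, 1995.
Oct has 31 days — 27 days to the end of Oct leaves 101.
Nov has 30 days (71 left).
Dec has 31 days (40 left).
Jan has 31 days (9 left).
9 days into Feb → Feb 9, 1996.

Feb 9, 1996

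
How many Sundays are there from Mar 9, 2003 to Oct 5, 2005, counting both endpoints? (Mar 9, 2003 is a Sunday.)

135

Mar 9, 2003 is a Sunday; the first Sunday on or after it is Mar 9, 2003.
From Mar 9, 2003 to Oct 5, 2005: 297 + 366 + 278 = 941 days (rest of 2003, 2004, to Oct 5, 2005 in 2005).
941 ÷ 7 = 134 full weeks with remainder 3, so 134 more Sundays after the first → 135.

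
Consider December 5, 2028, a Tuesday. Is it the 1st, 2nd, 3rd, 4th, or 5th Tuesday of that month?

1st

Day 5 falls in week ⌈5/7⌉ of the month.
Days 1–7 hold the 1st Tuesday, 8–14 the 2nd, 15–21 the 3rd, 22–28 the 4th, 29–31 the 5th.
5 is in the range for the 1st.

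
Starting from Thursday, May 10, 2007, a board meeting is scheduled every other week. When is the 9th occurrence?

Aug 30, 2007

The 9th occurrence is 8 intervals after the first: 8 × 14 = 112 days after May 10, 2007.
May has 31 days — 21 days to the end of May leaves 91.
Jun has 30 days (61 left).
Jul has 31 days (30 left).
30 days into Aug → Aug 30, 2007.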